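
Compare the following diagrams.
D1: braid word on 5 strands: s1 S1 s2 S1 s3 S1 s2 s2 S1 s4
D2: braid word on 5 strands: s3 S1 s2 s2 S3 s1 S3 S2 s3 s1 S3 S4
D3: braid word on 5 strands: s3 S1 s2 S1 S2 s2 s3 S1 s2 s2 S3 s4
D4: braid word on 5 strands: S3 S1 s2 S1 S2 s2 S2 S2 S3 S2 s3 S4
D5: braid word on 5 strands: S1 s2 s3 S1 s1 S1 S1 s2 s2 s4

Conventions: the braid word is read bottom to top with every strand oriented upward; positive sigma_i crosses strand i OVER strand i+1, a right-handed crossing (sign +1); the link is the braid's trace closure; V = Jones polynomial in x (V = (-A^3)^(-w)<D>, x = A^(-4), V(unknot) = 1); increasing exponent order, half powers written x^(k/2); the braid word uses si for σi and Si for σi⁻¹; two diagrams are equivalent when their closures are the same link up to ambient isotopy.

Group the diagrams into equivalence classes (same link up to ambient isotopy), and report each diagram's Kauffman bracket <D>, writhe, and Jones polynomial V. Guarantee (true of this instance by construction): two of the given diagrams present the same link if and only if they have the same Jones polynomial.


equivalence classes: {D1, D3, D5} | {D2} | {D4}
D1 (bracket -A^-6 + 2A^-2 - 2A^2 + 3A^6 - 2A^10 + 2A^14 - A^18; 10 crossings at w = +2): V = -x^-3 + 2x^-2 - 2x^-1 + 3 - 2x + 2x^2 - x^3
D2 (bracket A^-8 - A^-4 + 1 - A^4 + A^8; 12 crossings at w = 0): V = x^-2 - x^-1 + 1 - x + x^2
V(D3) = -x^-3 + 2x^-2 - 2x^-1 + 3 - 2x + 2x^2 - x^3  (w +2, c 12, <D> = -A^-6 + 2A^-2 - 2A^2 + 3A^6 - 2A^10 + 2A^14 - A^18)
V(D4) = -x^-6 + x^-5 - x^-4 + 2x^-3 - x^-2 + x^-1  [12 crossings, <D> = A^-14 - A^-10 + 2A^-6 - A^-2 + A^2 - A^6, w = -6]
V(D5) = -x^-3 + 2x^-2 - 2x^-1 + 3 - 2x + 2x^2 - x^3  (w +2, c 10, <D> = -A^-6 + 2A^-2 - 2A^2 + 3A^6 - 2A^10 + 2A^14 - A^18)
key observation: 3 classes among 5 diagrams; unequal V(x) rules out equality


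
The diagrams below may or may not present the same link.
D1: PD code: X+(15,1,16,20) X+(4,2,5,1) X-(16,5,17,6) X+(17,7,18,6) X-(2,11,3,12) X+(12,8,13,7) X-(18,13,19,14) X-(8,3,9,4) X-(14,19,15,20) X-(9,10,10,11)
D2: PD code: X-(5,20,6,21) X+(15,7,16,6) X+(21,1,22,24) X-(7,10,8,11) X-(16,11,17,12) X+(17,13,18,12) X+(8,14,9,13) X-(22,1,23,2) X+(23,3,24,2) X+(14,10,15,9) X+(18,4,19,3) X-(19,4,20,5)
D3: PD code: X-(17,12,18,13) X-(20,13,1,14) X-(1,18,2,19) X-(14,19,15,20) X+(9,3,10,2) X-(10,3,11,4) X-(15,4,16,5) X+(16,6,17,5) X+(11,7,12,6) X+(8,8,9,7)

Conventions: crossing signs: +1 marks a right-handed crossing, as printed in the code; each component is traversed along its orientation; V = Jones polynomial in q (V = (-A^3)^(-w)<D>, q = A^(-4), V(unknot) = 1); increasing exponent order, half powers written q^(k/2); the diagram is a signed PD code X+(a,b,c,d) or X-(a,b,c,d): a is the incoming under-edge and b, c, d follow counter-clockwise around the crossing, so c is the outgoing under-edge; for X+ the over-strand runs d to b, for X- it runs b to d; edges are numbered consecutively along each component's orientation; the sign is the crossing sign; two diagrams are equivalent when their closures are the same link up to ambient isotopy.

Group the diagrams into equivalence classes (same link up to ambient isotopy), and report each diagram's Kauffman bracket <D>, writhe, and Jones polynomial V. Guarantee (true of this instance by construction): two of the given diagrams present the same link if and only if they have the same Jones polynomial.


classes: {D1} | {D2} | {D3}
V(D1) = q^-2 - q^-1 + 1 - q + q^2  [10 crossings, <D> = A^-14 - A^-10 + A^-6 - A^-2 + A^2, w = -2]
V(D2) = 1  (w +2, c 12, <D> = A^6)
V(D3) = -q^-4 + q^-3 + q^-1  (w -2, c 10, <D> = A^-2 + A^6 - A^10)
insight: comparing 3 Jones polynomials yields 3 groups


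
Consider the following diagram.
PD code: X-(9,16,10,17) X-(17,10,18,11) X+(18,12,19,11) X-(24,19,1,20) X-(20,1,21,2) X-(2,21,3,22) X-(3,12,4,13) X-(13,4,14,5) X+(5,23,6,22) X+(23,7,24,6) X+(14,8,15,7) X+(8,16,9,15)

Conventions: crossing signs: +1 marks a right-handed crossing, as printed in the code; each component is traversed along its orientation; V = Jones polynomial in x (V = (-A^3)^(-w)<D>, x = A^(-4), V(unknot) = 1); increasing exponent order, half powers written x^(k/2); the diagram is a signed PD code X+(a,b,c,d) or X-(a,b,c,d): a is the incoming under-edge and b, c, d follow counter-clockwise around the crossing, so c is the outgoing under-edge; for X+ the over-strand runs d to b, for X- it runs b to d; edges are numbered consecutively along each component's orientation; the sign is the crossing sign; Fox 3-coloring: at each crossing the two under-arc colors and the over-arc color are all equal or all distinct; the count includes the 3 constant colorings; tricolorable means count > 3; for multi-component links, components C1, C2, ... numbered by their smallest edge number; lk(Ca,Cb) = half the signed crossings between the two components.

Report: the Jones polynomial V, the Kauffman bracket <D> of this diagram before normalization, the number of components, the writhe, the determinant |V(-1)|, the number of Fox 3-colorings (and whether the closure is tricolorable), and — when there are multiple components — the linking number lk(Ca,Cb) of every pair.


V = x^-5 - 2x^-4 + 2x^-3 - 2x^-2 + 2x^-1 - 1 + x
<D> = A^-10 - A^-6 + 2A^-2 - 2A^2 + 2A^6 - 2A^10 + A^14 (w = -2)
1 component over 12 crossings, w = -2
3 Fox colorings among 3^12, |V(-1)| = 11: not tricolorable
why: det 11 = |V(-1)|; not divisible by 3, so not tricolorable


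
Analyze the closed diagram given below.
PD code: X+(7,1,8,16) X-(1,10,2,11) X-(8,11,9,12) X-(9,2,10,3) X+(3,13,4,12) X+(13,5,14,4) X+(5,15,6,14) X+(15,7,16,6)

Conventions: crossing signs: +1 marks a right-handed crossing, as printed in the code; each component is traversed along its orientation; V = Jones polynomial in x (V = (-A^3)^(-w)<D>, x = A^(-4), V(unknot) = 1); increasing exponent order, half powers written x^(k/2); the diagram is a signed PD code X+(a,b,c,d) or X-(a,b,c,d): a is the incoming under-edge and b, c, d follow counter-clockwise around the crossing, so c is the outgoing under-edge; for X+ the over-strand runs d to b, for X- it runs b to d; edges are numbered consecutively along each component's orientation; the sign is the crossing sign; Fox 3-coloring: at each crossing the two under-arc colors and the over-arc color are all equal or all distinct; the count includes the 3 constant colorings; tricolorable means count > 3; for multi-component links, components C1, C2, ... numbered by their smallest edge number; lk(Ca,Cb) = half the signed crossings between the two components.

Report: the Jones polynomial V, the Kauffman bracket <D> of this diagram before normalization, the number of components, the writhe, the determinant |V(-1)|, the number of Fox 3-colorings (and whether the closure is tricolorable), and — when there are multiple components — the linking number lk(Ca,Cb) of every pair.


V(x) = x + x^3 - x^4
bracket: -A^-10 + A^-6 + A^2, w = +2
1 component, writhe +2, over 8 crossings
det 3, colorings 9 of 3^8 — tricolorable
observation: w = +2 (over 8 crossings) is diagram-only; (-A^3)^(-2) removes it from V


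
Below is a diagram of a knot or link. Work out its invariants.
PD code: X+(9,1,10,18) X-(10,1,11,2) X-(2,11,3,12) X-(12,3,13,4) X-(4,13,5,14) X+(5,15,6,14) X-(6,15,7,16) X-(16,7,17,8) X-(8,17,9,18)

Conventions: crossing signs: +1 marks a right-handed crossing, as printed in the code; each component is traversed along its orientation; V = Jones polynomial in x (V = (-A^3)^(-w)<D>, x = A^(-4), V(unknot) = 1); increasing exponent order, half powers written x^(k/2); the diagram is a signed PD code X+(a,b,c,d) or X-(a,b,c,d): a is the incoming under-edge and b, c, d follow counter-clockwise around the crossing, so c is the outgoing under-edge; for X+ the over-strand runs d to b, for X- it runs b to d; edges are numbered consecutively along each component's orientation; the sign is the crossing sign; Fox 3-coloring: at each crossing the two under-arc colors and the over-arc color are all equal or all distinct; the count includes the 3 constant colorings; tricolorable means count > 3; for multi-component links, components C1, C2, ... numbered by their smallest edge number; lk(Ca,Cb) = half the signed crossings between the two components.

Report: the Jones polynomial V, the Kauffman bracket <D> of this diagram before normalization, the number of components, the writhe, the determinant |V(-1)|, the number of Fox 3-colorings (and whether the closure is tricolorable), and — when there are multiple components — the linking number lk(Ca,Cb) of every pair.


V = -x^-7 + x^-6 - x^-5 + x^-4 + x^-2
<D> = -A^-7 - A + A^5 - A^9 + A^13 (w = -5)
1 component over 9 crossings, w = -5
3 Fox colorings among 3^9, |V(-1)| = 5: not tricolorable
why: w = -5 (over 9 crossings) is diagram-only; (-A^3)^(5) removes it from V


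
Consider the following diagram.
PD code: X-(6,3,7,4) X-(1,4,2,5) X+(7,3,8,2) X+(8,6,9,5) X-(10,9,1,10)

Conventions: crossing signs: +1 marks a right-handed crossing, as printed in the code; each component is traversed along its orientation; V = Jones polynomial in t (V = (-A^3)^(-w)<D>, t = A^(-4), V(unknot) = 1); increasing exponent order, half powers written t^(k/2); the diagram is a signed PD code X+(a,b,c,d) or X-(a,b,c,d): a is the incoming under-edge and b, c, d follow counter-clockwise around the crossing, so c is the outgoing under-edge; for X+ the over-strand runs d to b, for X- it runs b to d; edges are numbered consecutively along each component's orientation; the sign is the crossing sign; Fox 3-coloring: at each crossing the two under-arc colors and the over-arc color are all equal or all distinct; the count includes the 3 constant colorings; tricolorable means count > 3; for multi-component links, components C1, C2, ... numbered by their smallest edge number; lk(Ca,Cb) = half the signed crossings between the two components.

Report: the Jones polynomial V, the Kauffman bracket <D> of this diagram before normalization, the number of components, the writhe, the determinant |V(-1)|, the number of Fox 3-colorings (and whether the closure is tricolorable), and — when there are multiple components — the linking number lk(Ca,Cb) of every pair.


V(t) = 1
bracket: -A^-3, w = -1
1 component, writhe -1, over 5 crossings
det 1, colorings 3 of 3^5 — not tricolorable
observation: w = -1 shifts under R1 moves; the (-A^3)^(1) factor cancels that in V


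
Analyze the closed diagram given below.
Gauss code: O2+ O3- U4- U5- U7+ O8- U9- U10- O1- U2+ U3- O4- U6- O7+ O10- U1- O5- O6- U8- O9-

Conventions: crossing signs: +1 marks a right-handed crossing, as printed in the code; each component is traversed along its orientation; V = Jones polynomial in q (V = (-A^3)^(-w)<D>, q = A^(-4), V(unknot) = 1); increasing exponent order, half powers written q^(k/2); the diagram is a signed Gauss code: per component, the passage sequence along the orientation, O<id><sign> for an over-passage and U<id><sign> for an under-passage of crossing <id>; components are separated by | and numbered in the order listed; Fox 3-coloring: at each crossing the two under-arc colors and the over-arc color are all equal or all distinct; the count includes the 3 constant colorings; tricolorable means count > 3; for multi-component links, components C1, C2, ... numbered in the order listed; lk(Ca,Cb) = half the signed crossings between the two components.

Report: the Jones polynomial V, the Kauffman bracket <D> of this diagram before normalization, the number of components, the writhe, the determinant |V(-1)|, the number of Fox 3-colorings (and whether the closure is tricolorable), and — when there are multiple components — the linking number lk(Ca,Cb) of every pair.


V = q^-8 - 2q^-7 + q^-6 - 2q^-5 + 2q^-4 + q^-2
<D> = A^-10 + 2A^-2 - 2A^2 + A^6 - 2A^10 + A^14 (w = -6)
1 component over 10 crossings, w = -6
27 Fox colorings among 3^10, |V(-1)| = 9: tricolorable
why: the span of V is 6, forcing >= 6 crossings in any diagram


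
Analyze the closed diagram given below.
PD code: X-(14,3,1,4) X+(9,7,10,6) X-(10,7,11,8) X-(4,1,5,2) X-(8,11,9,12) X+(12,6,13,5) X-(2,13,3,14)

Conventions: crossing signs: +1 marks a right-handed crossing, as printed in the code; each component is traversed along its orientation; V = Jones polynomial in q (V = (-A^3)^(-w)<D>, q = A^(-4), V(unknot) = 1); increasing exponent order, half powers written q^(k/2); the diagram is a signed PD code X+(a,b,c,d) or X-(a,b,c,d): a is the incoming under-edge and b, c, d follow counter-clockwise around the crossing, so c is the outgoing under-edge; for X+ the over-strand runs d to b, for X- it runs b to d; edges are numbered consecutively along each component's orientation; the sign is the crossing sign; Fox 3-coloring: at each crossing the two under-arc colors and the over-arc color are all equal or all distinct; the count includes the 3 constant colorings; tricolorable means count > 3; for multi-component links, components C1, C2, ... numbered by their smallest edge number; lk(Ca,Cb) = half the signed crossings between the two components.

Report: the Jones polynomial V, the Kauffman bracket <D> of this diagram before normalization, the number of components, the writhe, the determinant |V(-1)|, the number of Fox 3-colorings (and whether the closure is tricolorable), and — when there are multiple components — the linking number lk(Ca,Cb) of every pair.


V(q) = -q^-4 + q^-3 + q^-1
bracket: -A^-5 - A^3 + A^7, w = -3
1 component, writhe -3, over 7 crossings
det 3, colorings 9 of 3^7 — tricolorable
observation: the span of V is 3, forcing >= 3 crossings in any diagram


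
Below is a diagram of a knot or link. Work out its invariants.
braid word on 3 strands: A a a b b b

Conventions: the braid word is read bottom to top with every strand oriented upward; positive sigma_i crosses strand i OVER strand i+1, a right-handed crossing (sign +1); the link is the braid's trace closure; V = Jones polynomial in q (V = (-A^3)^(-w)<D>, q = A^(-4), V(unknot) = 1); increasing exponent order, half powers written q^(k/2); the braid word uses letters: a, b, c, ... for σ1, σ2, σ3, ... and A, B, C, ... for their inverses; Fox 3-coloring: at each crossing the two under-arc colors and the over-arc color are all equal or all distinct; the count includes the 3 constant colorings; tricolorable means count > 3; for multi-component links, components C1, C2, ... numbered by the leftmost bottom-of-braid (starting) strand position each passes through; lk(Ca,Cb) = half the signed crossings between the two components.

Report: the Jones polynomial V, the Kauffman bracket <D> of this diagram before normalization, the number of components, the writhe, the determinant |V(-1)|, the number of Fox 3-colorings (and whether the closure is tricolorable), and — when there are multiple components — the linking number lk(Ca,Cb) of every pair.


V(q) = q + q^3 - q^4
bracket: -A^-4 + 1 + A^8, w = +4
1 component, writhe +4, over 6 crossings
det 3, colorings 9 of 3^6 — tricolorable
observation: the word shrinks to σ1 σ2 σ2 σ2 after cancelling


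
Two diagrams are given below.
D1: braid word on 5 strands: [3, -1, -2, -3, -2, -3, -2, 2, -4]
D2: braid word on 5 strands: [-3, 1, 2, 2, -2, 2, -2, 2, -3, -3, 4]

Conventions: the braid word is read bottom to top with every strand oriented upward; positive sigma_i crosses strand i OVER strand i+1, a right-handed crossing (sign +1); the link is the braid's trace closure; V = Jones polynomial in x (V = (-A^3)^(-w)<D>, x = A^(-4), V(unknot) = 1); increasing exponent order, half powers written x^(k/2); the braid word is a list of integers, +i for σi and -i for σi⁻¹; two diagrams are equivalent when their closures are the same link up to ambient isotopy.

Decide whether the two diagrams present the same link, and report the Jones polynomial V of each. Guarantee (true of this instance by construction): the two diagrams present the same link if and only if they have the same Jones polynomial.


same link: no
V(D1) = -x^(-5/2) - x^(-1/2)  [9 crossings, <D> = A^-13 + A^-5, w = -5]
D2 (bracket A^-3 + 2A^5 - A^9 + A^13 - A^17; 11 crossings at w = +1): V = x^(-7/2) - x^(-5/2) + x^(-3/2) - 2x^(-1/2) - x^(3/2)
note: comparing 2 Jones polynomials yields 2 groups


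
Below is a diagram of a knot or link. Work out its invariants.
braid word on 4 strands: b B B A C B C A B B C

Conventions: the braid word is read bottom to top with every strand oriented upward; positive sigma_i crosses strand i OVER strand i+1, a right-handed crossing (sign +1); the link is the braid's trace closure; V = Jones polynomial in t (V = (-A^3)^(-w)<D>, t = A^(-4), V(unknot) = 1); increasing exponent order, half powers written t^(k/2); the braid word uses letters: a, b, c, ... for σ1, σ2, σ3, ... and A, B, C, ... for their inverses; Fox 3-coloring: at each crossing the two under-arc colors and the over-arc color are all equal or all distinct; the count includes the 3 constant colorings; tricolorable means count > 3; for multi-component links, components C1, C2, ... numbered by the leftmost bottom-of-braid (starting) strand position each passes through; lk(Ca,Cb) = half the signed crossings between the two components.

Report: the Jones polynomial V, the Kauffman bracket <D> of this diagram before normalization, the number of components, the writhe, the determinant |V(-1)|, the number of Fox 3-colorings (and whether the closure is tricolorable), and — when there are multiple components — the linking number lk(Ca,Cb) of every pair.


Jones polynomial: V(t) = -t^-8 + t^-5 + t^-3
<D> = -A^-15 - A^-7 + A^5; writhe -9
components 1, writhe -9 (11 crossings)
3-colorings: 9 of 3^11, det 3 — tricolorable
note: |V(-1)| = 3: so tricolorable, since 3 divides 3


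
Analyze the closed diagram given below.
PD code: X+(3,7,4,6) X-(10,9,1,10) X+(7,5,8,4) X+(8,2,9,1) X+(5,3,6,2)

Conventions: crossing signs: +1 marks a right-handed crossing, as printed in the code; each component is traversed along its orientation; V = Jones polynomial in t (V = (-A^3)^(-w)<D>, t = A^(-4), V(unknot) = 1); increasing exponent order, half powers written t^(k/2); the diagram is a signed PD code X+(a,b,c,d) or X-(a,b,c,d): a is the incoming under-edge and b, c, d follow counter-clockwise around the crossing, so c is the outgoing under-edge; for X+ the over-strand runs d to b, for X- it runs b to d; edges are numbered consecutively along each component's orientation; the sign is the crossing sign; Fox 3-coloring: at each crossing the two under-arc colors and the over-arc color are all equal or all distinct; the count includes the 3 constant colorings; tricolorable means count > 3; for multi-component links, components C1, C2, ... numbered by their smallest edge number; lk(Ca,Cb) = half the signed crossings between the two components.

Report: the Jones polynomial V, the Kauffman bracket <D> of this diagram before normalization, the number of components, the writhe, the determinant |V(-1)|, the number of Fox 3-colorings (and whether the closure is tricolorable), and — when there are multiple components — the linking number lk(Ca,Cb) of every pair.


Jones polynomial: V(t) = t + t^3 - t^4
<D> = A^-7 - A^-3 - A^5; writhe +3
components 1, writhe +3 (5 crossings)
3-colorings: 9 of 3^5, det 3 — tricolorable
note: w = +3 (over 5 crossings) is diagram-only; (-A^3)^(-3) removes it from V


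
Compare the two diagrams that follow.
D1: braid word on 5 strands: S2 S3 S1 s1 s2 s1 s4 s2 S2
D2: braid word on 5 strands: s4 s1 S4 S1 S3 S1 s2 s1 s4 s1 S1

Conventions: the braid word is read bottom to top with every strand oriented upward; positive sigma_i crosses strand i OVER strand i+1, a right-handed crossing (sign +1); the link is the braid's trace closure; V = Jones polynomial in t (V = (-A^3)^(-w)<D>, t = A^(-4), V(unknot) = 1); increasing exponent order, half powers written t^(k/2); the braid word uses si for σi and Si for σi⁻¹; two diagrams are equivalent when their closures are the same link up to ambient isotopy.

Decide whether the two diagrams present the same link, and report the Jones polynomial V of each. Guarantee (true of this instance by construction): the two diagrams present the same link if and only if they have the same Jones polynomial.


equivalent: yes
D1 (bracket A + A^5; 9 crossings at w = +1): V = -t^(-1/2) - t^(1/2)
D2 (bracket A + A^5; 11 crossings at w = +1): V = -t^(-1/2) - t^(1/2)
key observation: D2 (11 crossings) and D1 (9) are Markov-related braid presentations


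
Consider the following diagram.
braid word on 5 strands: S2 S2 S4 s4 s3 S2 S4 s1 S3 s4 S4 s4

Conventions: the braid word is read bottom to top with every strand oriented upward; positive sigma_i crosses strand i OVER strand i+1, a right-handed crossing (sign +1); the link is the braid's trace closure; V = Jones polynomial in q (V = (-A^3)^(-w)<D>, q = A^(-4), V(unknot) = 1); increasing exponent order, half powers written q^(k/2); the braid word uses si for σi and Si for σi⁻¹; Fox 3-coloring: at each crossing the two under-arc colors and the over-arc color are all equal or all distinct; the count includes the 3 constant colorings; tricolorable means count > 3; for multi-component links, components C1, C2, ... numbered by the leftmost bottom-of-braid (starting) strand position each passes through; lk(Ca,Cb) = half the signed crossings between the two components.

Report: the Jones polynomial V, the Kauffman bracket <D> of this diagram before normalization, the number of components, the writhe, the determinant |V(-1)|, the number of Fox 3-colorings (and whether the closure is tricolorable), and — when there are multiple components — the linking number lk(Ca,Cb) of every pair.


Jones polynomial: V(q) = -q^-4 + q^-3 + q^-1
<D> = A^-2 + A^6 - A^10; writhe -2
components 1, writhe -2 (12 crossings)
3-colorings: 9 of 3^12, det 3 — tricolorable
note: the span of V is 3, forcing >= 3 crossings in any diagram


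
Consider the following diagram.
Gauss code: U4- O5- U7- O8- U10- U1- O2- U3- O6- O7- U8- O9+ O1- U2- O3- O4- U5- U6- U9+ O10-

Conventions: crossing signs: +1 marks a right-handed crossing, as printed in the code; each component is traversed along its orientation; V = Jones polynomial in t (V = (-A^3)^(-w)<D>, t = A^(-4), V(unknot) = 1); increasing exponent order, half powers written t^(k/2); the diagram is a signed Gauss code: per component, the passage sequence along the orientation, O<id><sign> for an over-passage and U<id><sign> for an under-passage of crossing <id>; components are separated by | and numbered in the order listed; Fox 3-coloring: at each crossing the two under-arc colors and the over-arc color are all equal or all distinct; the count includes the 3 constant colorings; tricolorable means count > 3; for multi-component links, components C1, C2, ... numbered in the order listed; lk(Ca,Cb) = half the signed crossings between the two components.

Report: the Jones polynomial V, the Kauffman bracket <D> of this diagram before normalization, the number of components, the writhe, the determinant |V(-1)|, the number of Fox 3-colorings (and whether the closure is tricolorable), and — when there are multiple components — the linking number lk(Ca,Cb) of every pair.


V(t) = -t^-8 + t^-5 + t^-3
bracket: A^-12 + A^-4 - A^8, w = -8
1 component, writhe -8, over 10 crossings
det 3, colorings 9 of 3^10 — tricolorable
observation: V spans 5 powers of t: at least 5 crossings in any diagram


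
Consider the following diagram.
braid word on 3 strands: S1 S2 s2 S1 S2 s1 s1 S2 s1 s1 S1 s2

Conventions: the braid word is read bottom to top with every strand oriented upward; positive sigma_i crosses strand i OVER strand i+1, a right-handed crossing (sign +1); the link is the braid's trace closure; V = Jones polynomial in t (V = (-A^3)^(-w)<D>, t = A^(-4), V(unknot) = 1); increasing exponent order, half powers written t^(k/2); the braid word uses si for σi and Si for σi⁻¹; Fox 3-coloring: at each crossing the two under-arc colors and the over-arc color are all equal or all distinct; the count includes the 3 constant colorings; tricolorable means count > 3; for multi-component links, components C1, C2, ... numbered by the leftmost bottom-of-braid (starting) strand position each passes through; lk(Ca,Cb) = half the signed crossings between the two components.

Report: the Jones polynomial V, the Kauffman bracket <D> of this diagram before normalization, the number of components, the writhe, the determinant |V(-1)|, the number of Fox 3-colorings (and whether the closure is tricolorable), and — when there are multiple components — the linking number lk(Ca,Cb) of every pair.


V(t) = -t^-3 + t^-2 - t^-1 + 3 - t + t^2 - t^3
bracket: -A^-12 + A^-8 - A^-4 + 3 - A^4 + A^8 - A^12, w = 0
1 component, writhe 0, over 12 crossings
det 9, colorings 27 of 3^12 — tricolorable
observation: |V(-1)| = 9: so tricolorable, since 3 divides 9


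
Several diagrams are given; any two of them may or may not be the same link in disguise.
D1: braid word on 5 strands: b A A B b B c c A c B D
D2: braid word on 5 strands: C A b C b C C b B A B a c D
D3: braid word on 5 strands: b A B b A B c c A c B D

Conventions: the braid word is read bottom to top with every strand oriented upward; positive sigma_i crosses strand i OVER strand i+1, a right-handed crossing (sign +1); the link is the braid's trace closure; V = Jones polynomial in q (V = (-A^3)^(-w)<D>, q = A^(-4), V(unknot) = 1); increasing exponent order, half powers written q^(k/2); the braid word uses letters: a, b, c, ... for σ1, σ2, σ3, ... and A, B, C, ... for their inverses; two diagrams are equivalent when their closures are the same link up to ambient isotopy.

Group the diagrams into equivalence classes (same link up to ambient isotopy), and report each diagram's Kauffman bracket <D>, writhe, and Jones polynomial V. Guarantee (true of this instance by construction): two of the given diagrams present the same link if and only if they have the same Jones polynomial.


grouping into links: {D1, D3} | {D2}
V(D1) = -q^-3 + q^-2 - q^-1 + 3 - q + q^2 - q^3  (w -2, c 12, <D> = -A^-18 + A^-14 - A^-10 + 3A^-6 - A^-2 + A^2 - A^6)
V(D2) = -q^-4 + q^-3 + q^-1  (w -4, c 14, <D> = A^-8 + 1 - A^4)
V(D3) = -q^-3 + q^-2 - q^-1 + 3 - q + q^2 - q^3  [12 crossings, <D> = -A^-18 + A^-14 - A^-10 + 3A^-6 - A^-2 + A^2 - A^6, w = -2]
why: comparing 3 Jones polynomials yields 2 groups


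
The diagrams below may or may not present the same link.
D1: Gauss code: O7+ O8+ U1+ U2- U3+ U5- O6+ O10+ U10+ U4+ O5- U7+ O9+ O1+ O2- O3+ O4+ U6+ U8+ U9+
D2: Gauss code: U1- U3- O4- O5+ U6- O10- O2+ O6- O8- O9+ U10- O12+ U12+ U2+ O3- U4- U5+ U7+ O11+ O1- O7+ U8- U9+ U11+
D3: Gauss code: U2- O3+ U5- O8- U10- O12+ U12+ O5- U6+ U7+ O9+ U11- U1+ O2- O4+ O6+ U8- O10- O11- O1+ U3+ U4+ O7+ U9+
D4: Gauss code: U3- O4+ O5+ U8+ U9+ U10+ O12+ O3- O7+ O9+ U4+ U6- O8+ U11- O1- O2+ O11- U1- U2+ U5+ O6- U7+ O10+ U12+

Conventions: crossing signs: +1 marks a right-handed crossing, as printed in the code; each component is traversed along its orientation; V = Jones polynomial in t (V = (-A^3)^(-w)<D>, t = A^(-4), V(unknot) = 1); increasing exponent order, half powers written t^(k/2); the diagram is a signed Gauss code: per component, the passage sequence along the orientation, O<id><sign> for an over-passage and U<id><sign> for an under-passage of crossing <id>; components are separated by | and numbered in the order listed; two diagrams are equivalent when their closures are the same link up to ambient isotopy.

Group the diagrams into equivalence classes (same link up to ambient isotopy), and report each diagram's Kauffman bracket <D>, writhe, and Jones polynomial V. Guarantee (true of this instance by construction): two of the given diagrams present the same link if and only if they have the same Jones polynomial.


grouping into links: {D1, D4} | {D2} | {D3}
V(D1) = t - t^2 + 2t^3 - t^4 + t^5 - t^6  (w +6, c 10, <D> = -A^-6 + A^-2 - A^2 + 2A^6 - A^10 + A^14)
V(D2) = 1  (w 0, c 12, <D> = 1)
V(D3) = -t^-3 + 2t^-2 - 2t^-1 + 3 - 2t + 2t^2 - t^3  (w +2, c 12, <D> = -A^-6 + 2A^-2 - 2A^2 + 3A^6 - 2A^10 + 2A^14 - A^18)
V(D4) = t - t^2 + 2t^3 - t^4 + t^5 - t^6  (w +4, c 12, <D> = -A^-12 + A^-8 - A^-4 + 2 - A^4 + A^8)
why: comparing 4 Jones polynomials yields 3 groups


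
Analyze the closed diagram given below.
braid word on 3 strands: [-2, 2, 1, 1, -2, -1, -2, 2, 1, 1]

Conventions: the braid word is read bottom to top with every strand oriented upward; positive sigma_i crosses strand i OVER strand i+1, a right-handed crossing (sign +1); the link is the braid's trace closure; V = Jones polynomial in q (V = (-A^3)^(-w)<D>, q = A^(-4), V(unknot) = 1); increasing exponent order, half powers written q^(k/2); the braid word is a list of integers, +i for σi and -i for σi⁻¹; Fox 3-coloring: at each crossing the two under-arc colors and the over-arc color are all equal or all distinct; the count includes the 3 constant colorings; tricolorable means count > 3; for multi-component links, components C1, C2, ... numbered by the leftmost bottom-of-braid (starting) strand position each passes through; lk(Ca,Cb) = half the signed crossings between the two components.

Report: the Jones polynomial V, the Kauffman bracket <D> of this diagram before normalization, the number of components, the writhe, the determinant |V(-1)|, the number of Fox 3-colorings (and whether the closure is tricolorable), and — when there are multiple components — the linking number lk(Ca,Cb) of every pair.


V(q) = q + q^3 - q^4
bracket: -A^-10 + A^-6 + A^2, w = +2
1 component, writhe +2, over 10 crossings
det 3, colorings 9 of 3^10 — tricolorable
observation: the word shrinks to σ1 σ1 σ2⁻¹ σ1 after cancelling


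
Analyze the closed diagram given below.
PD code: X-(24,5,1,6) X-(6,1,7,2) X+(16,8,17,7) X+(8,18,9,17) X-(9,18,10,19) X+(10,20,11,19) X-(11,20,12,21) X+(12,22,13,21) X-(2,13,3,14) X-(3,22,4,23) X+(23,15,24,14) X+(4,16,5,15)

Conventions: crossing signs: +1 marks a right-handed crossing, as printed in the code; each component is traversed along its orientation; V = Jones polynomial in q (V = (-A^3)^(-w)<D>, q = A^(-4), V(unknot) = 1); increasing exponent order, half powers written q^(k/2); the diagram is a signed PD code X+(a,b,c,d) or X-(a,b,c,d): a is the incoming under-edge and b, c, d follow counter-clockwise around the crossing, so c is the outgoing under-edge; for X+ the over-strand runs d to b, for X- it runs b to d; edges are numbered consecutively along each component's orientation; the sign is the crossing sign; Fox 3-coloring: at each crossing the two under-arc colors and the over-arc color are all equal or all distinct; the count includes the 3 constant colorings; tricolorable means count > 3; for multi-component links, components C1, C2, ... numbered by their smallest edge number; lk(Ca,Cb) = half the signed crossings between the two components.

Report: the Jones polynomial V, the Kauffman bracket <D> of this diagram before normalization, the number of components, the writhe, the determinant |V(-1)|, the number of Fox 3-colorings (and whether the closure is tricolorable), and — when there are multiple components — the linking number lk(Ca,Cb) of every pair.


Jones polynomial: V(q) = -q^-3 + q^-2 - q^-1 + 3 - q + q^2 - q^3
<D> = -A^-12 + A^-8 - A^-4 + 3 - A^4 + A^8 - A^12; writhe 0
components 1, writhe 0 (12 crossings)
3-colorings: 27 of 3^12, det 9 — tricolorable
note: the span of V is 6, forcing >= 6 crossings in any diagram


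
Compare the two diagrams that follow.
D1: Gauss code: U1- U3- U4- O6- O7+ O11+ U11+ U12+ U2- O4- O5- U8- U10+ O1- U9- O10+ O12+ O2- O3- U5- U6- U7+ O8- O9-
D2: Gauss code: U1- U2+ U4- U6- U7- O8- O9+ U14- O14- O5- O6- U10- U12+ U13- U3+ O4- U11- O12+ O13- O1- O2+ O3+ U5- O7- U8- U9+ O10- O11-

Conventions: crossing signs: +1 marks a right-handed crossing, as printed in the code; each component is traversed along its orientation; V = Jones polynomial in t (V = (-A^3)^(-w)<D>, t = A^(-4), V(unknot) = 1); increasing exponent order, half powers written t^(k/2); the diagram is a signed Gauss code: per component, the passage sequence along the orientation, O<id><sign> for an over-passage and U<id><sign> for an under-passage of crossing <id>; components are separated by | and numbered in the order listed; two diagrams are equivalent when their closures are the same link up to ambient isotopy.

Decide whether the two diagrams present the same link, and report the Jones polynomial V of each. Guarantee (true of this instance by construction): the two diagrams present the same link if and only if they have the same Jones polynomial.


equivalent: yes
D1 (bracket A^-8 - A^-4 + 2 - A^4 + A^8 - A^12; 12 crossings at w = -4): V = -t^-6 + t^-5 - t^-4 + 2t^-3 - t^-2 + t^-1
D2 (bracket A^-14 - A^-10 + 2A^-6 - A^-2 + A^2 - A^6; 14 crossings at w = -6): V = -t^-6 + t^-5 - t^-4 + 2t^-3 - t^-2 + t^-1
key observation: Reidemeister moves carry D1 (12 crossings) to D2 (14)


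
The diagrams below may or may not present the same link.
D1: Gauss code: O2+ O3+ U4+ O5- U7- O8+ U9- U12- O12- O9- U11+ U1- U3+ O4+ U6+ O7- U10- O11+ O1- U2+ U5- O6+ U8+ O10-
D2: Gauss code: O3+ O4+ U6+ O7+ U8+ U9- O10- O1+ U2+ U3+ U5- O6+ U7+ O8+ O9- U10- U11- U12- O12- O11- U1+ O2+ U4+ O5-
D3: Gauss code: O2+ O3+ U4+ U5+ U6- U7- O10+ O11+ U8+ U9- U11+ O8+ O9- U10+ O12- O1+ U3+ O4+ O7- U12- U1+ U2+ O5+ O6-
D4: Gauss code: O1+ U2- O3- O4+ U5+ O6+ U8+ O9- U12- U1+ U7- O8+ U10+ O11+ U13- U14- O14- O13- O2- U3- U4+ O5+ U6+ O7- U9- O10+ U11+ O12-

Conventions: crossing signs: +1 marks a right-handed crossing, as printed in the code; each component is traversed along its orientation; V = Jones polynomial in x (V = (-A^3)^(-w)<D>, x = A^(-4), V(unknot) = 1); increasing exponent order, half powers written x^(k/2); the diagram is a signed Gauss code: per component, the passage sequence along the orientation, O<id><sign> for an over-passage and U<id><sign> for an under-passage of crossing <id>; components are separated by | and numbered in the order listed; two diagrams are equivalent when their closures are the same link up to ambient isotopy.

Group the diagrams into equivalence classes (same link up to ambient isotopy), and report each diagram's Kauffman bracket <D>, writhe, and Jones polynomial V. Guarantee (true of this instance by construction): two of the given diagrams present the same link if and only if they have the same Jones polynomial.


classes: {D1, D4} | {D2} | {D3}
V(D1) = x^-1 - 1 + 2x - 2x^2 + 2x^3 - 2x^4 + x^5  [12 crossings, <D> = A^-20 - 2A^-16 + 2A^-12 - 2A^-8 + 2A^-4 - 1 + A^4, w = 0]
V(D2) = x + x^3 - x^4  [12 crossings, <D> = -A^-10 + A^-6 + A^2, w = +2]
V(D3) = 1  (w +4, c 12, <D> = A^12)
D4 (bracket A^-20 - 2A^-16 + 2A^-12 - 2A^-8 + 2A^-4 - 1 + A^4; 14 crossings at w = 0): V = x^-1 - 1 + 2x - 2x^2 + 2x^3 - 2x^4 + x^5
insight: V(x) takes 3 values over 4 diagrams, fixing the grouping


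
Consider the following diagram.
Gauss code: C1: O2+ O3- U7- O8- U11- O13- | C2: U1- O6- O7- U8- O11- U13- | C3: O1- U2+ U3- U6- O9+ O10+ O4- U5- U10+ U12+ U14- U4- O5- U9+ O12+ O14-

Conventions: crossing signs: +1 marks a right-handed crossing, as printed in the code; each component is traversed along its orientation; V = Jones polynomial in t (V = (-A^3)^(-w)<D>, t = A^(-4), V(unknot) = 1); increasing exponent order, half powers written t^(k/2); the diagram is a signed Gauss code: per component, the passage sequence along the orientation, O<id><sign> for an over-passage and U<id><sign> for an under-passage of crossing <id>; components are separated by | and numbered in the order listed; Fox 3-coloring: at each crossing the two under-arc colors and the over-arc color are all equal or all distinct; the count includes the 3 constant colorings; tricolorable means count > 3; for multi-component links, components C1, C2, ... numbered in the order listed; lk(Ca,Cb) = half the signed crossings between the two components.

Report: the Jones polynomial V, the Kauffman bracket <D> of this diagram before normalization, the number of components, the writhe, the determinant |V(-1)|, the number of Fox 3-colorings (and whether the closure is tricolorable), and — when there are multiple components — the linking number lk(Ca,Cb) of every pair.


V = t^-8 - t^-7 + 2t^-6 - t^-5 + 2t^-4 + t^-2
<D> = A^-10 + 2A^-2 - A^2 + 2A^6 - A^10 + A^14 (w = -6)
3 components over 14 crossings, w = -6
lk(C1,C2): -2
lk(C1,C3) = 0
linking number lk(C2,C3) = -1
3 Fox colorings among 3^14, |V(-1)| = 8: not tricolorable
why: w = -6 shifts under R1 moves; the (-A^3)^(6) factor cancels that in V


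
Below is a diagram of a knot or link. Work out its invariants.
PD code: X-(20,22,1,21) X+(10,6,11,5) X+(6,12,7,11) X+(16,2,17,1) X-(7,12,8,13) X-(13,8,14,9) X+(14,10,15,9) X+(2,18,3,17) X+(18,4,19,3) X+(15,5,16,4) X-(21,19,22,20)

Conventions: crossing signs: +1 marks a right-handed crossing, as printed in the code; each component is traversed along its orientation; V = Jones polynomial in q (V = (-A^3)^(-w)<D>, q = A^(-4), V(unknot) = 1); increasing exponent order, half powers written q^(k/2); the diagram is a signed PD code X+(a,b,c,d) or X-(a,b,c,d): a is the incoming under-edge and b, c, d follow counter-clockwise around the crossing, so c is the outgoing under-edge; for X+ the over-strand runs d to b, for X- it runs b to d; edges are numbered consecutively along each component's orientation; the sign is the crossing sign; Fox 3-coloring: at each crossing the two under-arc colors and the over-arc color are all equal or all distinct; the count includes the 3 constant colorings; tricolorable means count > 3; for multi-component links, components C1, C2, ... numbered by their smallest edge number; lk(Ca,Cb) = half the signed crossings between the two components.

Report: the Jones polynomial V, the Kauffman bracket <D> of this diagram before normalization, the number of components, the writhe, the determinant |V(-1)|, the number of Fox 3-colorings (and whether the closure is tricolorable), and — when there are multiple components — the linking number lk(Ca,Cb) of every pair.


V(q) = -q^(-3/2) - 2q^(1/2) + q^(3/2) - q^(5/2) + q^(7/2)
bracket: -A^-5 + A^-1 - A^3 + 2A^7 + A^15, w = +3
2 components, writhe +3, over 11 crossings
lk(C1,C2) = -1
det 6, colorings 9 of 3^11 — tricolorable
observation: the 1 component pair carries total linking -1


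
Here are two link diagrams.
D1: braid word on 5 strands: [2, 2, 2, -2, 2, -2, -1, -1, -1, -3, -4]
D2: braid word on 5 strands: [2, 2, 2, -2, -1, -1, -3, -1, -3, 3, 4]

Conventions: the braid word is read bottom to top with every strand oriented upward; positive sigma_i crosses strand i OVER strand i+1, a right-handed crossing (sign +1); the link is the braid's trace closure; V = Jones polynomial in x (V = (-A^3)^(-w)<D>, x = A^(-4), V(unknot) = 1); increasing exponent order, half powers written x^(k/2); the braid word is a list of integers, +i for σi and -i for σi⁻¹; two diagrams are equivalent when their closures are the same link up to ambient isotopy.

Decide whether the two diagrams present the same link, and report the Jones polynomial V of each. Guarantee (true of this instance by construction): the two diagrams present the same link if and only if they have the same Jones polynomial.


same link: yes
V(D1) = x^(-7/2) - x^(-5/2) + x^(-3/2) - 2x^(-1/2) - x^(3/2)  [11 crossings, <D> = A^-15 + 2A^-7 - A^-3 + A - A^5, w = -3]
D2 (bracket A^-9 + 2A^-1 - A^3 + A^7 - A^11; 11 crossings at w = -1): V = x^(-7/2) - x^(-5/2) + x^(-3/2) - 2x^(-1/2) - x^(3/2)
note: D2 (11 crossings) and D1 (11) are Markov-related braid presentations


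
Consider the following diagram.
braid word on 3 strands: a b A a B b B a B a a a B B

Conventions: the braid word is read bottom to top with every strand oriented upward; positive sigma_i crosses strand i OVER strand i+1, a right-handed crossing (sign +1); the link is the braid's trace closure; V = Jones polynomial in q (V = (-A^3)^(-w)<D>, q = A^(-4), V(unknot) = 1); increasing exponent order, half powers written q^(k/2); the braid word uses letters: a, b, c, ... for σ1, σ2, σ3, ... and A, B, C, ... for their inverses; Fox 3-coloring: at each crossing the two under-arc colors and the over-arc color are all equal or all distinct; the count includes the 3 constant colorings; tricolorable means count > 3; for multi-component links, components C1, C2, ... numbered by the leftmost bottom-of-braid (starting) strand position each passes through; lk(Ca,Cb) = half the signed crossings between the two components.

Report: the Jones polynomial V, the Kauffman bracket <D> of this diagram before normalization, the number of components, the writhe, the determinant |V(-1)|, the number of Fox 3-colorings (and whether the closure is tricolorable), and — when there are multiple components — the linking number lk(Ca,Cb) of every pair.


Jones polynomial: V(q) = -q^-2 + 2q^-1 - 3 + 5q - 4q^2 + 5q^3 - 4q^4 + 2q^5 - q^6
<D> = -A^-18 + 2A^-14 - 4A^-10 + 5A^-6 - 4A^-2 + 5A^2 - 3A^6 + 2A^10 - A^14; writhe +2
components 1, writhe +2 (14 crossings)
3-colorings: 9 of 3^14, det 27 — tricolorable
note: w = +2 shifts under R1 moves; the (-A^3)^(-2) factor cancels that in V
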